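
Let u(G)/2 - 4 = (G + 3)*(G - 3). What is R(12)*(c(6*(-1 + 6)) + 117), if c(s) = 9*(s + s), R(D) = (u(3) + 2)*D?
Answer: 78840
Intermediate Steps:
u(G) = 8 + 2*(-3 + G)*(3 + G) (u(G) = 8 + 2*((G + 3)*(G - 3)) = 8 + 2*((3 + G)*(-3 + G)) = 8 + 2*((-3 + G)*(3 + G)) = 8 + 2*(-3 + G)*(3 + G))
R(D) = 10*D (R(D) = ((-10 + 2*3**2) + 2)*D = ((-10 + 2*9) + 2)*D = ((-10 + 18) + 2)*D = (8 + 2)*D = 10*D)
c(s) = 18*s (c(s) = 9*(2*s) = 18*s)
R(12)*(c(6*(-1 + 6)) + 117) = (10*12)*(18*(6*(-1 + 6)) + 117) = 120*(18*(6*5) + 117) = 120*(18*30 + 117) = 120*(540 + 117) = 120*657 = 78840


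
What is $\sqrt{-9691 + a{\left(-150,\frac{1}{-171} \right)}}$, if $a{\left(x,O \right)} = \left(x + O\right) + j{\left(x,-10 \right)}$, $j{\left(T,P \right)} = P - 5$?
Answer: $\frac{i \sqrt{32022163}}{57} \approx 99.277 i$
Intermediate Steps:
$j{\left(T,P \right)} = -5 + P$
$a{\left(x,O \right)} = -15 + O + x$ ($a{\left(x,O \right)} = \left(x + O\right) - 15 = \left(O + x\right) - 15 = -15 + O + x$)
$\sqrt{-9691 + a{\left(-150,\frac{1}{-171} \right)}} = \sqrt{-9691 - \left(165 + \frac{1}{171}\right)} = \sqrt{-9691 - \frac{28216}{171}} = \sqrt{- \frac{1685377}{171}} = \frac{i \sqrt{32022163}}{57}$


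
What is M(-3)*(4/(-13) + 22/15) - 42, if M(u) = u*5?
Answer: -772/13 ≈ -59.385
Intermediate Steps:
M(u) = 5*u
M(-3)*(4/(-13) + 22/15) - 42 = (5*(-3))*(4/(-13) + 22/15) - 42 = -15*(4*(-1/13) + 22*(1/15)) - 42 = -15*(-4/13 + 22/15) - 42 = -15*226/195 - 42 = -226/13 - 42 = -772/13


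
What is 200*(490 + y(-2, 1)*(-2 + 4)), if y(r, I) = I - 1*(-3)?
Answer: 99600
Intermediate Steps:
y(r, I) = 3 + I (y(r, I) = I + 3 = 3 + I)
200*(490 + y(-2, 1)*(-2 + 4)) = 200*(490 + (3 + 1)*(-2 + 4)) = 200*(490 + 4*2) = 200*(490 + 8) = 200*498 = 99600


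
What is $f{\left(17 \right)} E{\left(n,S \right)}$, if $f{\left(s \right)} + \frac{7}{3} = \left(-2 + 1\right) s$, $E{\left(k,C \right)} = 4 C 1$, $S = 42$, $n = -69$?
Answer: $-3248$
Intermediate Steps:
$E{\left(k,C \right)} = 4 C$
$f{\left(s \right)} = - \frac{7}{3} - s$ ($f{\left(s \right)} = - \frac{7}{3} + \left(-2 + 1\right) s = - \frac{7}{3} - s$)
$f{\left(17 \right)} E{\left(n,S \right)} = \left(- \frac{7}{3} - 17\right) 4 \cdot 42 = \left(- \frac{7}{3} - 17\right) 168 = \left(- \frac{58}{3}\right) 168 = -3248$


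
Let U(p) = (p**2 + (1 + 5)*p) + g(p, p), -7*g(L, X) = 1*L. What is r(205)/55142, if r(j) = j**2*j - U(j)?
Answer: 60003295/385994 ≈ 155.45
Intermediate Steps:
g(L, X) = -L/7
U(p) = p**2 + 41*p/7 (U(p) = (p**2 + (1 + 5)*p) - p/7 = (p**2 + 6*p) - p/7 = p**2 + 41*p/7)
r(j) = j**3 - j*(41 + 7*j)/7 (r(j) = j**2*j - j*(41 + 7*j)/7 = j**3 - j*(41 + 7*j)/7)
r(205)/55142 = (205*(-41/7 + 205**2 - 1*205))/55142 = (205*(-41/7 + 42025 - 205))*(1/55142) = (205*(292699/7))*(1/55142) = (60003295/7)*(1/55142) = 60003295/385994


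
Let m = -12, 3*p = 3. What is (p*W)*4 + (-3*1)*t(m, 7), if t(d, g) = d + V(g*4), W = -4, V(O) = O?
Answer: -64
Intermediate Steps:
p = 1 (p = (⅓)*3 = 1)
t(d, g) = d + 4*g (t(d, g) = d + g*4 = d + 4*g)
(p*W)*4 + (-3*1)*t(m, 7) = (1*(-4))*4 + (-3*1)*(-12 + 4*7) = -4*4 - 3*(-12 + 28) = -16 - 3*16 = -16 - 48 = -64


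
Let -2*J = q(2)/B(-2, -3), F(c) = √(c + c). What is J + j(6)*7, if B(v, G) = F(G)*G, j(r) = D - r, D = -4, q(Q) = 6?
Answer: -70 - I*√6/6 ≈ -70.0 - 0.40825*I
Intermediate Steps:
F(c) = √2*√c (F(c) = √(2*c) = √2*√c)
j(r) = -4 - r
B(v, G) = √2*G^(3/2) (B(v, G) = (√2*√G)*G = √2*G^(3/2))
J = -I*√6/6 (J = -3/(√2*(-3)^(3/2)) = -3/(√2*(-3*I*√3)) = -3/((-3*I*√6)) = -3*I*√6/18 = -I*√6/6 ≈ -0.40825*I)
J + j(6)*7 = -I*√6/6 + (-4 - 1*6)*7 = -I*√6/6 + (-4 - 6)*7 = -I*√6/6 - 10*7 = -I*√6/6 - 70 = -70 - I*√6/6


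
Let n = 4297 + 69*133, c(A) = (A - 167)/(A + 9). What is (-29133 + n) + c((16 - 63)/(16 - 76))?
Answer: -9201806/587 ≈ -15676.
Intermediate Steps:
c(A) = (-167 + A)/(9 + A)
n = 13474 (n = 4297 + 9177 = 13474)
(-29133 + n) + c((16 - 63)/(16 - 76)) = (-29133 + 13474) + (-167 + (16 - 63)/(16 - 76))/(9 + (16 - 63)/(16 - 76)) = -15659 + (-167 - 47/(-60))/(9 - 47/(-60)) = -15659 + (-167 - 47*(-1/60))/(9 - 47*(-1/60)) = -15659 + (-167 + 47/60)/(9 + 47/60) = -15659 - 9973/60/(587/60) = -15659 + (60/587)*(-9973/60) = -15659 - 9973/587 = -9201806/587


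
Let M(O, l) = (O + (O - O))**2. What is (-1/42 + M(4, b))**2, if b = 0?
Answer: 450241/1764 ≈ 255.24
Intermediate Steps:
M(O, l) = O**2 (M(O, l) = (O + 0)**2 = O**2)
(-1/42 + M(4, b))**2 = (-1/42 + 4**2)**2 = (-1*1/42 + 16)**2 = (-1/42 + 16)**2 = (671/42)**2 = 450241/1764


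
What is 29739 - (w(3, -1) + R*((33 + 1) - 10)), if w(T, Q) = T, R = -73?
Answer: 31488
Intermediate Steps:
29739 - (w(3, -1) + R*((33 + 1) - 10)) = 29739 - (3 - 73*((33 + 1) - 10)) = 29739 - (3 - 73*(34 - 10)) = 29739 - (3 - 73*24) = 29739 - (3 - 1752) = 29739 - 1*(-1749) = 29739 + 1749 = 31488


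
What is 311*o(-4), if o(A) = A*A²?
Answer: -19904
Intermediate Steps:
o(A) = A³
311*o(-4) = 311*(-4)³ = 311*(-64) = -19904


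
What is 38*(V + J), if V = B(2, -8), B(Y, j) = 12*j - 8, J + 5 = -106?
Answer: -8170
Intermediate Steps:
J = -111 (J = -5 - 106 = -111)
B(Y, j) = -8 + 12*j
V = -104 (V = -8 + 12*(-8) = -8 - 96 = -104)
38*(V + J) = 38*(-104 - 111) = 38*(-215) = -8170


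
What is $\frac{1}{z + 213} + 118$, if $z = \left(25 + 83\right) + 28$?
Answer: $\frac{41183}{349} \approx 118.0$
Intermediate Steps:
$z = 136$ ($z = 108 + 28 = 136$)
$\frac{1}{z + 213} + 118 = \frac{1}{136 + 213} + 118 = \frac{1}{349} + 118 = \frac{41183}{349}$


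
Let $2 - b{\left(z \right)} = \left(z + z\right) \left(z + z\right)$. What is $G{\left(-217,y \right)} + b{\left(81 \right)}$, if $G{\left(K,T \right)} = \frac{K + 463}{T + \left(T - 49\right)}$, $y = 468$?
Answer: $- \frac{23276408}{887} \approx -26242.0$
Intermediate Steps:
$G{\left(K,T \right)} = \frac{463 + K}{-49 + 2 T}$ ($G{\left(K,T \right)} = \frac{463 + K}{T + \left(-49 + T\right)} = \frac{463 + K}{-49 + 2 T}$)
$b{\left(z \right)} = 2 - 4 z^{2}$ ($b{\left(z \right)} = 2 - \left(z + z\right) \left(z + z\right) = 2 - 2 z 2 z = 2 - 4 z^{2}$)
$G{\left(-217,y \right)} + b{\left(81 \right)} = \frac{463 - 217}{-49 + 2 \cdot 468} + \left(2 - 4 \cdot 81^{2}\right) = \frac{1}{-49 + 936} \cdot 246 + \left(2 - 26244\right) = \frac{1}{887} \cdot 246 + \left(2 - 26244\right) = \frac{1}{887} \cdot 246 - 26242 = \frac{246}{887} - 26242 = - \frac{23276408}{887}$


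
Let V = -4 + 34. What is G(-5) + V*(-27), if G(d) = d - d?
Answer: -810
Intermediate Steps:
G(d) = 0
V = 30
G(-5) + V*(-27) = 0 + 30*(-27) = 0 - 810 = -810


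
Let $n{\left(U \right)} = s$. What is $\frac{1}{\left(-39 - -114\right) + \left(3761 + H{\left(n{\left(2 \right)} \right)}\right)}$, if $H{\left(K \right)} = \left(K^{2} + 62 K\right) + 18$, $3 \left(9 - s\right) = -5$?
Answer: $\frac{9}{41662} \approx 0.00021602$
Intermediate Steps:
$s = \frac{32}{3}$ ($s = 9 - - \frac{5}{3} = 9 + \frac{5}{3} = \frac{32}{3} \approx 10.667$)
$n{\left(U \right)} = \frac{32}{3}$
$H{\left(K \right)} = 18 + K^{2} + 62 K$
$\frac{1}{\left(-39 - -114\right) + \left(3761 + H{\left(n{\left(2 \right)} \right)}\right)} = \frac{1}{\left(-39 - -114\right) + \left(3761 + \left(18 + \left(\frac{32}{3}\right)^{2} + 62 \cdot \frac{32}{3}\right)\right)} = \frac{1}{\left(-39 + 114\right) + \left(3761 + \left(18 + \frac{1024}{9} + \frac{1984}{3}\right)\right)} = \frac{1}{75 + \left(3761 + \frac{7138}{9}\right)} = \frac{1}{75 + \frac{40987}{9}} = \frac{1}{\frac{41662}{9}} = \frac{9}{41662}$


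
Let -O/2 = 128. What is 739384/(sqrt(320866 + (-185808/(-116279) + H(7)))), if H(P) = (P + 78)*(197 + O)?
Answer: 739384*sqrt(4270581651254123)/36727024237 ≈ 1315.6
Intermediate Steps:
O = -256 (O = -2*128 = -256)
H(P) = -4602 - 59*P (H(P) = (P + 78)*(197 - 256) = (78 + P)*(-59) = -4602 - 59*P)
739384/(sqrt(320866 + (-185808/(-116279) + H(7)))) = 739384/(sqrt(320866 + (-185808/(-116279) + (-4602 - 59*7)))) = 739384/(sqrt(320866 + (-185808*(-1/116279) + (-4602 - 413)))) = 739384/(sqrt(320866 + (185808/116279 - 5015))) = 739384/(sqrt(320866 - 582953377/116279)) = 739384/(sqrt(36727024237/116279)) = 739384/((sqrt(4270581651254123)/116279)) = 739384*(sqrt(4270581651254123)/36727024237) = 739384*sqrt(4270581651254123)/36727024237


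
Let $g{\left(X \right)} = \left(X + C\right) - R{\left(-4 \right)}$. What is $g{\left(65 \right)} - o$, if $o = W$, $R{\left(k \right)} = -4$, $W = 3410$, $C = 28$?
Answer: $-3313$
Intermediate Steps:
$o = 3410$
$g{\left(X \right)} = 32 + X$ ($g{\left(X \right)} = \left(X + 28\right) - -4 = \left(28 + X\right) + 4 = 32 + X$)
$g{\left(65 \right)} - o = \left(32 + 65\right) - 3410 = 97 - 3410 = -3313$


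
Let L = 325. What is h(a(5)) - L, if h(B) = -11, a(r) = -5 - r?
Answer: -336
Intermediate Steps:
h(a(5)) - L = -11 - 1*325 = -11 - 325 = -336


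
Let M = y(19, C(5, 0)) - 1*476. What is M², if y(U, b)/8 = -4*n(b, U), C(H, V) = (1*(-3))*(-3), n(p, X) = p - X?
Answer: 24336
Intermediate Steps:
C(H, V) = 9 (C(H, V) = -3*(-3) = 9)
y(U, b) = -32*b + 32*U (y(U, b) = 8*(-4*(b - U)) = 8*(-4*b + 4*U) = -32*b + 32*U)
M = -156 (M = (-32*9 + 32*19) - 1*476 = (-288 + 608) - 476 = 320 - 476 = -156)
M² = (-156)² = 24336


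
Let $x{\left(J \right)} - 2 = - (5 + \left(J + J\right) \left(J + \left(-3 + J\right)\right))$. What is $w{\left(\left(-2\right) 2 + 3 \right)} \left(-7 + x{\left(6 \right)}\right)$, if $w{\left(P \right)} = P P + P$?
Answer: $0$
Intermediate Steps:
$w{\left(P \right)} = P + P^{2}$ ($w{\left(P \right)} = P^{2} + P = P + P^{2}$)
$x{\left(J \right)} = -3 - 2 J \left(-3 + 2 J\right)$ ($x{\left(J \right)} = 2 - \left(5 + \left(J + J\right) \left(J + \left(-3 + J\right)\right)\right) = 2 - \left(5 + 2 J \left(-3 + 2 J\right)\right) = -3 - 2 J \left(-3 + 2 J\right)$)
$w{\left(\left(-2\right) 2 + 3 \right)} \left(-7 + x{\left(6 \right)}\right) = \left(\left(-2\right) 2 + 3\right) \left(1 + \left(\left(-2\right) 2 + 3\right)\right) \left(-7 - \left(-33 + 144\right)\right) = \left(-4 + 3\right) \left(1 + \left(-4 + 3\right)\right) \left(-7 - 111\right) = - (1 - 1) \left(-7 - 111\right) = \left(-1\right) 0 \left(-7 - 111\right) = 0 \left(-118\right) = 0$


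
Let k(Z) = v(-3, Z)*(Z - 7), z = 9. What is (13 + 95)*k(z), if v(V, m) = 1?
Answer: 216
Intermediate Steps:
k(Z) = -7 + Z (k(Z) = 1*(Z - 7) = 1*(-7 + Z) = -7 + Z)
(13 + 95)*k(z) = (13 + 95)*(-7 + 9) = 108*2 = 216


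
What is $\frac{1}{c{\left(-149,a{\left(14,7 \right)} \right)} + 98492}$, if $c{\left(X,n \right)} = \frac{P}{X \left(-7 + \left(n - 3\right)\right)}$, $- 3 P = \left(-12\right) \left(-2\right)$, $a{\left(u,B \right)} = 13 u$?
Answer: $\frac{6407}{631038246} \approx 1.0153 \cdot 10^{-5}$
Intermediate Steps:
$P = -8$ ($P = - \frac{\left(-12\right) \left(-2\right)}{3} = \left(- \frac{1}{3}\right) 24 = -8$)
$c{\left(X,n \right)} = - \frac{8}{X \left(-10 + n\right)}$ ($c{\left(X,n \right)} = - \frac{8}{X \left(-7 + \left(n - 3\right)\right)} = - \frac{8}{X \left(-7 + \left(-3 + n\right)\right)} = - \frac{8}{X \left(-10 + n\right)}$)
$\frac{1}{c{\left(-149,a{\left(14,7 \right)} \right)} + 98492} = \frac{1}{- \frac{8}{\left(-149\right) \left(-10 + 13 \cdot 14\right)} + 98492} = \frac{1}{\left(-8\right) \left(- \frac{1}{149}\right) \frac{1}{-10 + 182} + 98492} = \frac{1}{\left(-8\right) \left(- \frac{1}{149}\right) \frac{1}{172} + 98492} = \frac{1}{\frac{2}{6407} + 98492} = \frac{1}{\frac{631038246}{6407}} = \frac{6407}{631038246}$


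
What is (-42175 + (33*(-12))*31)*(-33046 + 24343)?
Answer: 473887053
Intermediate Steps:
(-42175 + (33*(-12))*31)*(-33046 + 24343) = (-42175 - 396*31)*(-8703) = (-42175 - 12276)*(-8703) = -54451*(-8703) = 473887053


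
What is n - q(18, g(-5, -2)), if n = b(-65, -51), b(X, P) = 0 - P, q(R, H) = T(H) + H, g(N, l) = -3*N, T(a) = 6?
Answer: 30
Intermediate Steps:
q(R, H) = 6 + H
b(X, P) = -P
n = 51 (n = -1*(-51) = 51)
n - q(18, g(-5, -2)) = 51 - (6 - 3*(-5)) = 51 - (6 + 15) = 51 - 1*21 = 51 - 21 = 30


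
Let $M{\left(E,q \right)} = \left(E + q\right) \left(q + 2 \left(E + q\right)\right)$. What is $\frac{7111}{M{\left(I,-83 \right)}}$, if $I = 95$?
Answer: $- \frac{7111}{708} \approx -10.044$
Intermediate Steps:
$M{\left(E,q \right)} = \left(E + q\right) \left(2 E + 3 q\right)$ ($M{\left(E,q \right)} = \left(E + q\right) \left(q + \left(2 E + 2 q\right)\right) = \left(E + q\right) \left(2 E + 3 q\right)$)
$\frac{7111}{M{\left(I,-83 \right)}} = \frac{7111}{2 \cdot 95^{2} + 3 \left(-83\right)^{2} + 5 \cdot 95 \left(-83\right)} = \frac{7111}{2 \cdot 9025 + 3 \cdot 6889 - 39425} = \frac{7111}{18050 + 20667 - 39425} = \frac{7111}{-708} = 7111 \left(- \frac{1}{708}\right) = - \frac{7111}{708}$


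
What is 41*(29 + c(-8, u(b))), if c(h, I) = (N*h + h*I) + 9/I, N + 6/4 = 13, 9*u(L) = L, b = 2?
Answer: -17917/18 ≈ -995.39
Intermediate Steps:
u(L) = L/9
N = 23/2 (N = -3/2 + 13 = 23/2 ≈ 11.500)
c(h, I) = 9/I + 23*h/2 + I*h (c(h, I) = (23*h/2 + h*I) + 9/I = (23*h/2 + I*h) + 9/I = 9/I + 23*h/2 + I*h)
41*(29 + c(-8, u(b))) = 41*(29 + (9/(((⅑)*2)) + (23/2)*(-8) + ((⅑)*2)*(-8))) = 41*(29 + (9/(2/9) - 92 + (2/9)*(-8))) = 41*(29 + (9*(9/2) - 92 - 16/9)) = 41*(29 + (81/2 - 92 - 16/9)) = 41*(29 - 959/18) = 41*(-437/18) = -17917/18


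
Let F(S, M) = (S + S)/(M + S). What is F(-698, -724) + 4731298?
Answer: 3363953576/711 ≈ 4.7313e+6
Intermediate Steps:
F(S, M) = 2*S/(M + S) (F(S, M) = (2*S)/(M + S) = 2*S/(M + S))
F(-698, -724) + 4731298 = 2*(-698)/(-724 - 698) + 4731298 = 2*(-698)/(-1422) + 4731298 = 2*(-698)*(-1/1422) + 4731298 = 698/711 + 4731298 = 3363953576/711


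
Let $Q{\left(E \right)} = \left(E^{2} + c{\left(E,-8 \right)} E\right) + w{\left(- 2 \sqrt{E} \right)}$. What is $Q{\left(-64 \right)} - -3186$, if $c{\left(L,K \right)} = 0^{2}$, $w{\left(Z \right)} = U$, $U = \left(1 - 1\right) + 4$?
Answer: $7286$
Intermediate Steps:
$U = 4$ ($U = 0 + 4 = 4$)
$w{\left(Z \right)} = 4$
$c{\left(L,K \right)} = 0$
$Q{\left(E \right)} = 4 + E^{2}$ ($Q{\left(E \right)} = \left(E^{2} + 0 E\right) + 4 = \left(E^{2} + 0\right) + 4 = E^{2} + 4 = 4 + E^{2}$)
$Q{\left(-64 \right)} - -3186 = \left(4 + \left(-64\right)^{2}\right) - -3186 = \left(4 + 4096\right) + 3186 = 4100 + 3186 = 7286$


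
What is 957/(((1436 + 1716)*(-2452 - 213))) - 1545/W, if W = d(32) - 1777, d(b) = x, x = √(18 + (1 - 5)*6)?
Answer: 4611820736961/5305045323760 + 309*I*√6/631547 ≈ 0.86933 + 0.0011985*I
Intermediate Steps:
x = I*√6 (x = √(18 - 4*6) = √(18 - 24) = √(-6) = I*√6 ≈ 2.4495*I)
d(b) = I*√6
W = -1777 + I*√6 (W = I*√6 - 1777 = -1777 + I*√6 ≈ -1777.0 + 2.4495*I)
957/(((1436 + 1716)*(-2452 - 213))) - 1545/W = 957/(((1436 + 1716)*(-2452 - 213))) - 1545/(-1777 + I*√6) = 957/((3152*(-2665))) - 1545/(-1777 + I*√6) = 957/(-8400080) - 1545/(-1777 + I*√6) = 957*(-1/8400080) - 1545/(-1777 + I*√6) = -957/8400080 - 1545/(-1777 + I*√6)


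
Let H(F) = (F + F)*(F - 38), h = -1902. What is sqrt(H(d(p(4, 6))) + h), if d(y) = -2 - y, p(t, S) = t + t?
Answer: I*sqrt(942) ≈ 30.692*I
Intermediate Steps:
p(t, S) = 2*t
H(F) = 2*F*(-38 + F) (H(F) = (2*F)*(-38 + F) = 2*F*(-38 + F))
sqrt(H(d(p(4, 6))) + h) = sqrt(2*(-2 - 2*4)*(-38 + (-2 - 2*4)) - 1902) = sqrt(2*(-2 - 1*8)*(-38 + (-2 - 1*8)) - 1902) = sqrt(2*(-2 - 8)*(-38 + (-2 - 8)) - 1902) = sqrt(2*(-10)*(-38 - 10) - 1902) = sqrt(2*(-10)*(-48) - 1902) = sqrt(960 - 1902) = sqrt(-942) = I*sqrt(942)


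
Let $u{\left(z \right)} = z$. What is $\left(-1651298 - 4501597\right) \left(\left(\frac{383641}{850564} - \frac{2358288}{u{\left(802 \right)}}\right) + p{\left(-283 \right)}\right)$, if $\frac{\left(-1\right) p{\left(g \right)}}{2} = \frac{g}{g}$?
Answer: $\frac{6174219392788261185}{341076164} \approx 1.8102 \cdot 10^{10}$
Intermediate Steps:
$p{\left(g \right)} = -2$ ($p{\left(g \right)} = - 2 \frac{g}{g} = \left(-2\right) 1 = -2$)
$\left(-1651298 - 4501597\right) \left(\left(\frac{383641}{850564} - \frac{2358288}{u{\left(802 \right)}}\right) + p{\left(-283 \right)}\right) = \left(-1651298 - 4501597\right) \left(\left(\frac{383641}{850564} - \frac{2358288}{802}\right) - 2\right) = - 6152895 \left(\left(383641 \cdot \frac{1}{850564} - \frac{1179144}{401}\right) - 2\right) = - 6152895 \left(\left(\frac{383641}{850564} - \frac{1179144}{401}\right) - 2\right) = - 6152895 \left(- \frac{1002783597175}{341076164} - 2\right) = \left(-6152895\right) \left(- \frac{1003465749503}{341076164}\right) = \frac{6174219392788261185}{341076164}$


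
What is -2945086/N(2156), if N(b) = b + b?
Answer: -1472543/2156 ≈ -683.00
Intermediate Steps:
N(b) = 2*b
-2945086/N(2156) = -2945086/(2*2156) = -2945086/4312 = -2945086*1/4312 = -1472543/2156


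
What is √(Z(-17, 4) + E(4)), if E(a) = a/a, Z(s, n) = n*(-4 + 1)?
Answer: I*√11 ≈ 3.3166*I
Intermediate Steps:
Z(s, n) = -3*n (Z(s, n) = n*(-3) = -3*n)
E(a) = 1
√(Z(-17, 4) + E(4)) = √(-3*4 + 1) = √(-12 + 1) = √(-11) = I*√11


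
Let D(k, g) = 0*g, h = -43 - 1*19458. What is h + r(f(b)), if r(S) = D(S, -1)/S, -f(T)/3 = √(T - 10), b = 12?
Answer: -19501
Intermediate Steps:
h = -19501 (h = -43 - 19458 = -19501)
f(T) = -3*√(-10 + T) (f(T) = -3*√(T - 10) = -3*√(-10 + T))
D(k, g) = 0
r(S) = 0 (r(S) = 0/S = 0)
h + r(f(b)) = -19501 + 0 = -19501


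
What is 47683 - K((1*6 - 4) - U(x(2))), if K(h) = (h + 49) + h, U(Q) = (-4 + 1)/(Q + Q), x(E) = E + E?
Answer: 190517/4 ≈ 47629.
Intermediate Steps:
x(E) = 2*E
U(Q) = -3/(2*Q) (U(Q) = -3*1/(2*Q) = -3/(2*Q))
K(h) = 49 + 2*h (K(h) = (49 + h) + h = 49 + 2*h)
47683 - K((1*6 - 4) - U(x(2))) = 47683 - (49 + 2*((1*6 - 4) - (-3)/(2*(2*2)))) = 47683 - (49 + 2*((6 - 4) - (-3)/(2*4))) = 47683 - (49 + 2*(2 - (-3)/(2*4))) = 47683 - (49 + 2*(2 - 1*(-3/8))) = 47683 - (49 + 2*(2 + 3/8)) = 47683 - (49 + 2*(19/8)) = 47683 - (49 + 19/4) = 47683 - 1*215/4 = 47683 - 215/4 = 190517/4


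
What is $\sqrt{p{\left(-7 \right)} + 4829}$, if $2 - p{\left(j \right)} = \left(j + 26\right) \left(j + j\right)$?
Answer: $\sqrt{5097} \approx 71.393$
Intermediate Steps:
$p{\left(j \right)} = 2 - 2 j \left(26 + j\right)$ ($p{\left(j \right)} = 2 - \left(j + 26\right) \left(j + j\right) = 2 - \left(26 + j\right) 2 j = 2 - 2 j \left(26 + j\right)$)
$\sqrt{p{\left(-7 \right)} + 4829} = \sqrt{\left(2 - -364 - 2 \left(-7\right)^{2}\right) + 4829} = \sqrt{\left(2 + 364 - 98\right) + 4829} = \sqrt{268 + 4829} = \sqrt{5097}$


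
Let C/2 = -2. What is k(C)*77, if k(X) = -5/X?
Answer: 385/4 ≈ 96.250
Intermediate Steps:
C = -4 (C = 2*(-2) = -4)
k(C)*77 = -5/(-4)*77 = -5*(-¼)*77 = (5/4)*77 = 385/4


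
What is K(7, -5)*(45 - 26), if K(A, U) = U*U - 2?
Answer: 437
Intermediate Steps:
K(A, U) = -2 + U² (K(A, U) = U² - 2 = -2 + U²)
K(7, -5)*(45 - 26) = (-2 + (-5)²)*(45 - 26) = (-2 + 25)*19 = 23*19 = 437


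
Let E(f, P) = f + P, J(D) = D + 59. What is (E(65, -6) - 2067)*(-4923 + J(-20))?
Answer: 9807072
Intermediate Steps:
J(D) = 59 + D
E(f, P) = P + f
(E(65, -6) - 2067)*(-4923 + J(-20)) = ((-6 + 65) - 2067)*(-4923 + (59 - 20)) = (59 - 2067)*(-4923 + 39) = -2008*(-4884) = 9807072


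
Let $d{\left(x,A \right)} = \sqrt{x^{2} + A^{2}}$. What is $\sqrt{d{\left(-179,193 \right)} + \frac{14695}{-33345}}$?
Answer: $\frac{\sqrt{-2177799 + 64242477 \sqrt{410}}}{2223} \approx 16.211$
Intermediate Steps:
$d{\left(x,A \right)} = \sqrt{A^{2} + x^{2}}$
$\sqrt{d{\left(-179,193 \right)} + \frac{14695}{-33345}} = \sqrt{\sqrt{193^{2} + \left(-179\right)^{2}} + \frac{14695}{-33345}} = \sqrt{\sqrt{37249 + 32041} + 14695 \left(- \frac{1}{33345}\right)} = \sqrt{\sqrt{69290} - \frac{2939}{6669}} = \sqrt{13 \sqrt{410} - \frac{2939}{6669}} = \sqrt{- \frac{2939}{6669} + 13 \sqrt{410}}$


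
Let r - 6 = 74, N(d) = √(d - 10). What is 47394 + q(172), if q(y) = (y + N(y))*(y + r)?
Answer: 90738 + 2268*√2 ≈ 93946.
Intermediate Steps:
N(d) = √(-10 + d)
r = 80 (r = 6 + 74 = 80)
q(y) = (80 + y)*(y + √(-10 + y)) (q(y) = (y + √(-10 + y))*(y + 80) = (y + √(-10 + y))*(80 + y) = (80 + y)*(y + √(-10 + y)))
47394 + q(172) = 47394 + (172² + 80*172 + 80*√(-10 + 172) + 172*√(-10 + 172)) = 47394 + (29584 + 13760 + 80*√162 + 172*√162) = 47394 + (29584 + 13760 + 80*(9*√2) + 172*(9*√2)) = 47394 + (29584 + 13760 + 720*√2 + 1548*√2) = 47394 + (43344 + 2268*√2) = 90738 + 2268*√2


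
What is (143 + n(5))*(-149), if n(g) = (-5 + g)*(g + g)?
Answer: -21307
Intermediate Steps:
n(g) = 2*g*(-5 + g) (n(g) = (-5 + g)*(2*g) = 2*g*(-5 + g))
(143 + n(5))*(-149) = (143 + 2*5*(-5 + 5))*(-149) = (143 + 2*5*0)*(-149) = (143 + 0)*(-149) = 143*(-149) = -21307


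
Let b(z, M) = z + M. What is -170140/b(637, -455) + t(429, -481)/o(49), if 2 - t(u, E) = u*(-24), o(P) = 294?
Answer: -1719533/1911 ≈ -899.81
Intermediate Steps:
b(z, M) = M + z
t(u, E) = 2 + 24*u (t(u, E) = 2 - u*(-24) = 2 - (-24)*u = 2 + 24*u)
-170140/b(637, -455) + t(429, -481)/o(49) = -170140/(-455 + 637) + (2 + 24*429)/294 = -170140/182 + (2 + 10296)*(1/294) = -170140*1/182 + 10298*(1/294) = -85070/91 + 5149/147 = -1719533/1911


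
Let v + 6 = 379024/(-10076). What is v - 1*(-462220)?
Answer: 1164222310/2519 ≈ 4.6218e+5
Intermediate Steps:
v = -109870/2519 (v = -6 + 379024/(-10076) = -6 + 379024*(-1/10076) = -6 - 94756/2519 = -109870/2519 ≈ -43.617)
v - 1*(-462220) = -109870/2519 - 1*(-462220) = -109870/2519 + 462220 = 1164222310/2519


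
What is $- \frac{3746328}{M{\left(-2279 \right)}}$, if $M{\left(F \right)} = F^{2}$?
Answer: $- \frac{3746328}{5193841} \approx -0.7213$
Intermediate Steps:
$- \frac{3746328}{M{\left(-2279 \right)}} = - \frac{3746328}{\left(-2279\right)^{2}} = - \frac{3746328}{5193841}$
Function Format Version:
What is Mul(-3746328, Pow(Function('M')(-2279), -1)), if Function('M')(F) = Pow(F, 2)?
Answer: Rational(-3746328, 5193841) ≈ -0.72130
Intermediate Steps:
Mul(-3746328, Pow(Function('M')(-2279), -1)) = Mul(-3746328, Pow(Pow(-2279, 2), -1)) = Mul(-3746328, Pow(5193841, -1)) = Mul(-3746328, Rational(1, 5193841)) = Rational(-3746328, 5193841)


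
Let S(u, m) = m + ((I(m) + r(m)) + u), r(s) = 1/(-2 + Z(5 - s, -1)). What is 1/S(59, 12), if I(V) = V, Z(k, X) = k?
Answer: 9/746 ≈ 0.012064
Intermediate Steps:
r(s) = 1/(3 - s) (r(s) = 1/(-2 + (5 - s)) = 1/(3 - s))
S(u, m) = u - 1/(-3 + m) + 2*m (S(u, m) = m + ((m - 1/(-3 + m)) + u) = m + (m + u - 1/(-3 + m)) = u - 1/(-3 + m) + 2*m)
1/S(59, 12) = 1/((-1 + (-3 + 12)*(59 + 2*12))/(-3 + 12)) = 1/((-1 + 9*(59 + 24))/9) = 1/((-1 + 9*83)/9) = 1/((-1 + 747)/9) = 1/((1/9)*746) = 1/(746/9) = 9/746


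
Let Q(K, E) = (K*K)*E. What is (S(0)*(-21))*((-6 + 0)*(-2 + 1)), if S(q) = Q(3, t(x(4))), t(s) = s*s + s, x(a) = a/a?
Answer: -2268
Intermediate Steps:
x(a) = 1
t(s) = s + s² (t(s) = s² + s = s + s²)
Q(K, E) = E*K² (Q(K, E) = K²*E = E*K²)
S(q) = 18 (S(q) = (1*(1 + 1))*3² = (1*2)*9 = 2*9 = 18)
(S(0)*(-21))*((-6 + 0)*(-2 + 1)) = (18*(-21))*((-6 + 0)*(-2 + 1)) = -(-2268)*(-1) = -378*6 = -2268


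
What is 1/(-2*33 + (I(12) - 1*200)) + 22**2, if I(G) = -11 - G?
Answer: 139875/289 ≈ 484.00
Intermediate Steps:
1/(-2*33 + (I(12) - 1*200)) + 22**2 = 1/(-2*33 + ((-11 - 1*12) - 1*200)) + 22**2 = 1/(-66 + ((-11 - 12) - 200)) + 484 = 1/(-66 + (-23 - 200)) + 484 = 1/(-66 - 223) + 484 = 1/(-289) + 484 = -1/289 + 484 = 139875/289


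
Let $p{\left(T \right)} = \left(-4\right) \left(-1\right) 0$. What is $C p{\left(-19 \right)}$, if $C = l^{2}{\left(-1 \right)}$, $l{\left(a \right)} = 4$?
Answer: $0$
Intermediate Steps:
$p{\left(T \right)} = 0$ ($p{\left(T \right)} = 4 \cdot 0 = 0$)
$C = 16$ ($C = 4^{2} = 16$)
$C p{\left(-19 \right)} = 16 \cdot 0 = 0$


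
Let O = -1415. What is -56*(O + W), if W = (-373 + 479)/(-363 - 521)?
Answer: 17513524/221 ≈ 79247.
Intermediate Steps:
W = -53/442 (W = 106/(-884) = 106*(-1/884) = -53/442 ≈ -0.11991)
-56*(O + W) = -56*(-1415 - 53/442) = -56*(-625483/442) = 17513524/221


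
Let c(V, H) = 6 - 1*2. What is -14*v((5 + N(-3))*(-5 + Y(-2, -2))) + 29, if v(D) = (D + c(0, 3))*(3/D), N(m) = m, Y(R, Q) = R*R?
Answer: 71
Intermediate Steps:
Y(R, Q) = R²
c(V, H) = 4 (c(V, H) = 6 - 2 = 4)
v(D) = 3*(4 + D)/D (v(D) = (D + 4)*(3/D) = (4 + D)*(3/D) = 3*(4 + D)/D)
-14*v((5 + N(-3))*(-5 + Y(-2, -2))) + 29 = -14*(3 + 12/(((5 - 3)*(-5 + (-2)²)))) + 29 = -14*(3 + 12/((2*(-5 + 4)))) + 29 = -14*(3 + 12/((2*(-1)))) + 29 = -14*(3 + 12/(-2)) + 29 = -14*(3 + 12*(-½)) + 29 = -14*(3 - 6) + 29 = -14*(-3) + 29 = 42 + 29 = 71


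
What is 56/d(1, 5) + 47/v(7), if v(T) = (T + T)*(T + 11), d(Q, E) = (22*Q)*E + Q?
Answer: 6443/9324 ≈ 0.69101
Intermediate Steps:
d(Q, E) = Q + 22*E*Q (d(Q, E) = 22*E*Q + Q = Q + 22*E*Q)
v(T) = 2*T*(11 + T) (v(T) = (2*T)*(11 + T) = 2*T*(11 + T))
56/d(1, 5) + 47/v(7) = 56/((1*(1 + 22*5))) + 47/((2*7*(11 + 7))) = 56/((1*(1 + 110))) + 47/((2*7*18)) = 56/((1*111)) + 47/252 = 56/111 + 47*(1/252) = 56*(1/111) + 47/252 = 56/111 + 47/252 = 6443/9324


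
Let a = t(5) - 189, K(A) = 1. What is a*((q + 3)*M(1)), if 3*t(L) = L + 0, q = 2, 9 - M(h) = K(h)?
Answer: -22480/3 ≈ -7493.3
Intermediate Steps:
M(h) = 8 (M(h) = 9 - 1*1 = 9 - 1 = 8)
t(L) = L/3 (t(L) = (L + 0)/3 = L/3)
a = -562/3 (a = (1/3)*5 - 189 = 5/3 - 189 = -562/3 ≈ -187.33)
a*((q + 3)*M(1)) = -562*(2 + 3)*8/3 = -2810*8/3 = -562/3*40 = -22480/3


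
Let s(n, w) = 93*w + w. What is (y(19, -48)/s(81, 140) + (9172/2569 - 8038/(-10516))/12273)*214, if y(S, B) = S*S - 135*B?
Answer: 8673726416400653/77917189354620 ≈ 111.32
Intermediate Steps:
y(S, B) = S**2 - 135*B
s(n, w) = 94*w
(y(19, -48)/s(81, 140) + (9172/2569 - 8038/(-10516))/12273)*214 = ((19**2 - 135*(-48))/((94*140)) + (9172/2569 - 8038/(-10516))/12273)*214 = ((361 + 6480)/13160 + (9172*(1/2569) - 8038*(-1/10516))*(1/12273))*214 = (6841*(1/13160) + (9172/2569 + 4019/5258)*(1/12273))*214 = (6841/13160 + (58551187/13507802)*(1/12273))*214 = (6841/13160 + 58551187/165781253946)*214 = (81062863704679/155834378709240)*214 = 8673726416400653/77917189354620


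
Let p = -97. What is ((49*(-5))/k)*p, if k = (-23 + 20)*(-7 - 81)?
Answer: 23765/264 ≈ 90.019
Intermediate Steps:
k = 264 (k = -3*(-88) = 264)
((49*(-5))/k)*p = ((49*(-5))/264)*(-97) = -245*1/264*(-97) = -245/264*(-97) = 23765/264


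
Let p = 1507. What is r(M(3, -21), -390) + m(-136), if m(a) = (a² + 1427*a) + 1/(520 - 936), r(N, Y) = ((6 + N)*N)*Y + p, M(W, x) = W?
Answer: -76793185/416 ≈ -1.8460e+5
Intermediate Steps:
r(N, Y) = 1507 + N*Y*(6 + N) (r(N, Y) = ((6 + N)*N)*Y + 1507 = (N*(6 + N))*Y + 1507 = N*Y*(6 + N) + 1507 = 1507 + N*Y*(6 + N))
m(a) = -1/416 + a² + 1427*a (m(a) = (a² + 1427*a) + 1/(-416) = (a² + 1427*a) - 1/416 = -1/416 + a² + 1427*a)
r(M(3, -21), -390) + m(-136) = (1507 - 390*3² + 6*3*(-390)) + (-1/416 + (-136)² + 1427*(-136)) = (1507 - 390*9 - 7020) + (-1/416 + 18496 - 194072) = (1507 - 3510 - 7020) - 73039617/416 = -9023 - 73039617/416 = -76793185/416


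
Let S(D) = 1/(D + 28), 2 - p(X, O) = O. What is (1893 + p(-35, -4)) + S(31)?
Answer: 112042/59 ≈ 1899.0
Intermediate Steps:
p(X, O) = 2 - O
S(D) = 1/(28 + D)
(1893 + p(-35, -4)) + S(31) = (1893 + (2 - 1*(-4))) + 1/(28 + 31) = (1893 + (2 + 4)) + 1/59 = (1893 + 6) + 1/59 = 1899 + 1/59 = 112042/59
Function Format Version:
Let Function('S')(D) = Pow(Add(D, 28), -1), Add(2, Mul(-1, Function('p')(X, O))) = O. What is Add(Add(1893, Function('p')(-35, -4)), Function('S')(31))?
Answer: Rational(112042, 59) ≈ 1899.0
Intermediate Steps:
Function('p')(X, O) = Add(2, Mul(-1, O))
Function('S')(D) = Pow(Add(28, D), -1)
Add(Add(1893, Function('p')(-35, -4)), Function('S')(31)) = Add(Add(1893, Add(2, Mul(-1, -4))), Pow(Add(28, 31), -1)) = Add(Add(1893, Add(2, 4)), Pow(59, -1)) = Add(Add(1893, 6), Rational(1, 59)) = Add(1899, Rational(1, 59)) = Rational(112042, 59)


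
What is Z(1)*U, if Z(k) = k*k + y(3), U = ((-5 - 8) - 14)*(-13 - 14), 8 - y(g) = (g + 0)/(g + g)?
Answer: 12393/2 ≈ 6196.5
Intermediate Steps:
y(g) = 15/2 (y(g) = 8 - (g + 0)/(g + g) = 8 - g/(2*g) = 8 - g*1/(2*g) = 8 - 1*½ = 8 - ½ = 15/2)
U = 729 (U = (-13 - 14)*(-27) = -27*(-27) = 729)
Z(k) = 15/2 + k² (Z(k) = k*k + 15/2 = k² + 15/2 = 15/2 + k²)
Z(1)*U = (15/2 + 1²)*729 = (15/2 + 1)*729 = (17/2)*729 = 12393/2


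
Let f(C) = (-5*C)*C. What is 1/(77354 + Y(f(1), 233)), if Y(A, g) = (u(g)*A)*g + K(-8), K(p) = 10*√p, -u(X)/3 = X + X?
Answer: 213253/363814736172 - 5*I*√2/727629472344 ≈ 5.8616e-7 - 9.7179e-12*I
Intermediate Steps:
u(X) = -6*X (u(X) = -3*(X + X) = -6*X)
f(C) = -5*C²
Y(A, g) = -6*A*g² + 20*I*√2 (Y(A, g) = ((-6*g)*A)*g + 10*√(-8) = (-6*A*g)*g + 10*(2*I*√2) = -6*A*g² + 20*I*√2)
1/(77354 + Y(f(1), 233)) = 1/(77354 + (-6*(-5*1²)*233² + 20*I*√2)) = 1/(77354 + (-6*(-5*1)*54289 + 20*I*√2)) = 1/(77354 + (-6*(-5)*54289 + 20*I*√2)) = 1/(77354 + (1628670 + 20*I*√2)) = 1/(1706024 + 20*I*√2)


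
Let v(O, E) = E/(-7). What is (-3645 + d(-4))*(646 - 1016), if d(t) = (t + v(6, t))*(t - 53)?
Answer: 8934390/7 ≈ 1.2763e+6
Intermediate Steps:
v(O, E) = -E/7 (v(O, E) = E*(-⅐) = -E/7)
d(t) = 6*t*(-53 + t)/7 (d(t) = (t - t/7)*(t - 53) = (6*t/7)*(-53 + t) = 6*t*(-53 + t)/7)
(-3645 + d(-4))*(646 - 1016) = (-3645 + (6/7)*(-4)*(-53 - 4))*(646 - 1016) = (-3645 + (6/7)*(-4)*(-57))*(-370) = (-3645 + 1368/7)*(-370) = -24147/7*(-370) = 8934390/7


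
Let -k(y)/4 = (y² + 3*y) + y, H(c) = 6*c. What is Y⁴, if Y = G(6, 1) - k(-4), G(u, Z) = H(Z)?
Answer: 1296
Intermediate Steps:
G(u, Z) = 6*Z
k(y) = -16*y - 4*y² (k(y) = -4*((y² + 3*y) + y) = -4*(y² + 4*y) = -16*y - 4*y²)
Y = 6 (Y = 6*1 - (-4)*(-4)*(4 - 4) = 6 - (-4)*(-4)*0 = 6 - 1*0 = 6 + 0 = 6)
Y⁴ = 6⁴ = 1296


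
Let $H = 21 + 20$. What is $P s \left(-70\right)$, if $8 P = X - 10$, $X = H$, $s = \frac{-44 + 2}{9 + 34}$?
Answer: $\frac{22785}{86} \approx 264.94$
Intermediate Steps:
$s = - \frac{42}{43} \approx -0.97674$
$H = 41$
$X = 41$
$P = \frac{31}{8}$ ($P = \frac{41 - 10}{8} = \frac{1}{8} \cdot 31 = \frac{31}{8} \approx 3.875$)
$P s \left(-70\right) = \frac{31}{8} \left(- \frac{42}{43}\right) \left(-70\right) = \left(- \frac{651}{172}\right) \left(-70\right) = \frac{22785}{86}$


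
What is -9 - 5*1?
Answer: -14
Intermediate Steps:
-9 - 5*1 = -9 - 5 = -14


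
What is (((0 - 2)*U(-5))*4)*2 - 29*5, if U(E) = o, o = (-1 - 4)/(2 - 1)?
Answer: -65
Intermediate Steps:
o = -5 (o = -5/1 = -5*1 = -5)
U(E) = -5
(((0 - 2)*U(-5))*4)*2 - 29*5 = (((0 - 2)*(-5))*4)*2 - 29*5 = (-2*(-5)*4)*2 - 145 = (10*4)*2 - 145 = 40*2 - 145 = 80 - 145 = -65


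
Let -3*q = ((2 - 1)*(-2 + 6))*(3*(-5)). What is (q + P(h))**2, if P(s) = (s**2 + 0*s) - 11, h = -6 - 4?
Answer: 11881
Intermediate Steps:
h = -10
P(s) = -11 + s**2 (P(s) = (s**2 + 0) - 11 = s**2 - 11 = -11 + s**2)
q = 20 (q = -(2 - 1)*(-2 + 6)*3*(-5)/3 = -1*4*(-15)/3 = -4*(-15)/3 = -1/3*(-60) = 20)
(q + P(h))**2 = (20 + (-11 + (-10)**2))**2 = (20 + (-11 + 100))**2 = (20 + 89)**2 = 109**2 = 11881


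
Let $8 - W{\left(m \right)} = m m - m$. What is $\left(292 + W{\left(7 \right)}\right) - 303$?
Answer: $-45$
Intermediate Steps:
$W{\left(m \right)} = 8 + m - m^{2}$ ($W{\left(m \right)} = 8 - \left(m m - m\right) = 8 - \left(m^{2} - m\right) = 8 + m - m^{2}$)
$\left(292 + W{\left(7 \right)}\right) - 303 = \left(292 + \left(8 + 7 - 7^{2}\right)\right) - 303 = \left(292 + \left(8 + 7 - 49\right)\right) - 303 = \left(292 - 34\right) - 303 = 258 - 303 = -45$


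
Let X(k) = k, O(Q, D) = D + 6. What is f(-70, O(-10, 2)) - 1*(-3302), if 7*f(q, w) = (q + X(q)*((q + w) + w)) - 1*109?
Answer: 26715/7 ≈ 3816.4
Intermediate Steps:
O(Q, D) = 6 + D
f(q, w) = -109/7 + q/7 + q*(q + 2*w)/7 (f(q, w) = ((q + q*((q + w) + w)) - 1*109)/7 = ((q + q*(q + 2*w)) - 109)/7 = (-109 + q + q*(q + 2*w))/7 = -109/7 + q/7 + q*(q + 2*w)/7)
f(-70, O(-10, 2)) - 1*(-3302) = (-109/7 + (⅐)*(-70) + (⅐)*(-70)² + (2/7)*(-70)*(6 + 2)) - 1*(-3302) = (-109/7 - 10 + (⅐)*4900 + (2/7)*(-70)*8) + 3302 = (-109/7 - 10 + 700 - 160) + 3302 = 3601/7 + 3302 = 26715/7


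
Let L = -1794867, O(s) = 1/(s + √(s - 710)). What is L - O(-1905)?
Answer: -1303662157995/726328 + I*√2615/3631640 ≈ -1.7949e+6 + 1.4081e-5*I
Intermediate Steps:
O(s) = 1/(s + √(-710 + s))
L - O(-1905) = -1794867 - 1/(-1905 + √(-710 - 1905)) = -1794867 - 1/(-1905 + √(-2615)) = -1794867 - 1/(-1905 + I*√2615)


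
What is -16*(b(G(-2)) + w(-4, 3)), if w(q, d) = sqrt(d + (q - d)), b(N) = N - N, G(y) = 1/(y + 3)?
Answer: -32*I ≈ -32.0*I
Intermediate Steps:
G(y) = 1/(3 + y)
b(N) = 0
w(q, d) = sqrt(q)
-16*(b(G(-2)) + w(-4, 3)) = -16*(0 + sqrt(-4)) = -16*(0 + 2*I) = -32*I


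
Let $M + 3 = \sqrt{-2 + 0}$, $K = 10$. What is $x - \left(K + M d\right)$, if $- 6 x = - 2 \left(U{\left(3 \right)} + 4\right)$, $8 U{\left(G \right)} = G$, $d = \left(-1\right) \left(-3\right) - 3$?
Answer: $- \frac{205}{24} \approx -8.5417$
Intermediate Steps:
$d = 0$ ($d = 3 - 3 = 0$)
$U{\left(G \right)} = \frac{G}{8}$
$M = -3 + i \sqrt{2}$ ($M = -3 + \sqrt{-2 + 0} = -3 + \sqrt{-2} = -3 + i \sqrt{2} \approx -3.0 + 1.4142 i$)
$x = \frac{35}{24}$ ($x = - \frac{\left(-2\right) \left(\frac{1}{8} \cdot 3 + 4\right)}{6} = - \frac{\left(-2\right) \left(\frac{3}{8} + 4\right)}{6} = - \frac{\left(-2\right) \frac{35}{8}}{6} = \left(- \frac{1}{6}\right) \left(- \frac{35}{4}\right) = \frac{35}{24} \approx 1.4583$)
$x - \left(K + M d\right) = \frac{35}{24} - \left(10 + \left(-3 + i \sqrt{2}\right) 0\right) = \frac{35}{24} - \left(10 + 0\right) = \frac{35}{24} - 10 = - \frac{205}{24}$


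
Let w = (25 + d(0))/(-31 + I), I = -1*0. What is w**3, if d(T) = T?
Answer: -15625/29791 ≈ -0.52449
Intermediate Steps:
I = 0
w = -25/31 (w = (25 + 0)/(-31 + 0) = 25/(-31) = 25*(-1/31) = -25/31 ≈ -0.80645)
w**3 = (-25/31)**3 = -15625/29791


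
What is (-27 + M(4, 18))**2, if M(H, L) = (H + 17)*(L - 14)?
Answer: 3249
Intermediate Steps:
M(H, L) = (-14 + L)*(17 + H) (M(H, L) = (17 + H)*(-14 + L) = (-14 + L)*(17 + H))
(-27 + M(4, 18))**2 = (-27 + (-238 - 14*4 + 17*18 + 4*18))**2 = (-27 + (-238 - 56 + 306 + 72))**2 = (-27 + 84)**2 = 57**2 = 3249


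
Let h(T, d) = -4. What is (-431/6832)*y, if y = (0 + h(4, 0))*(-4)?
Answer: -431/427 ≈ -1.0094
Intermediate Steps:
y = 16 (y = (0 - 4)*(-4) = -4*(-4) = 16)
(-431/6832)*y = -431/6832*16 = -431/427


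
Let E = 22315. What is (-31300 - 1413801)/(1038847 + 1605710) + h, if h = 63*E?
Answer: 3717835790564/2644557 ≈ 1.4058e+6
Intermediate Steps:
h = 1405845 (h = 63*22315 = 1405845)
(-31300 - 1413801)/(1038847 + 1605710) + h = (-31300 - 1413801)/(1038847 + 1605710) + 1405845 = -1445101/2644557 + 1405845 = 3717835790564/2644557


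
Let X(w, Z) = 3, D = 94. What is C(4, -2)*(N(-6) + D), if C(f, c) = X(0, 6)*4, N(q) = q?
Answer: 1056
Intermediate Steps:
C(f, c) = 12 (C(f, c) = 3*4 = 12)
C(4, -2)*(N(-6) + D) = 12*(-6 + 94) = 12*88 = 1056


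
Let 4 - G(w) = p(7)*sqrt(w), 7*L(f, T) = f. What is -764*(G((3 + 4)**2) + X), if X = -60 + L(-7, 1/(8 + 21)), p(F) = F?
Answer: 80984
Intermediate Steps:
L(f, T) = f/7
X = -61 (X = -60 + (1/7)*(-7) = -60 - 1 = -61)
G(w) = 4 - 7*sqrt(w)
-764*(G((3 + 4)**2) + X) = -764*((4 - 7*sqrt((3 + 4)**2)) - 61) = -764*((4 - 7*sqrt(7**2)) - 61) = -764*((4 - 7*sqrt(49)) - 61) = -764*((4 - 7*7) - 61) = -764*((4 - 49) - 61) = -764*(-45 - 61) = -764*(-106) = 80984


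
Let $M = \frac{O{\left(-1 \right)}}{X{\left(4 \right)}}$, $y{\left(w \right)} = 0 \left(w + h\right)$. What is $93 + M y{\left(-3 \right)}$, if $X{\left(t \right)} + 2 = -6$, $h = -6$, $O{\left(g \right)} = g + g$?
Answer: $93$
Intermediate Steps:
$O{\left(g \right)} = 2 g$
$y{\left(w \right)} = 0$ ($y{\left(w \right)} = 0 \left(w - 6\right) = 0 \left(-6 + w\right) = 0$)
$X{\left(t \right)} = -8$ ($X{\left(t \right)} = -2 - 6 = -8$)
$M = \frac{1}{4}$ ($M = \frac{2 \left(-1\right)}{-8} = \left(-2\right) \left(- \frac{1}{8}\right) = \frac{1}{4} \approx 0.25$)
$93 + M y{\left(-3 \right)} = 93 + \frac{1}{4} \cdot 0 = 93 + 0 = 93$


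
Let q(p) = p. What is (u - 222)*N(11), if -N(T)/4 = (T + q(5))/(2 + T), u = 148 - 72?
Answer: 9344/13 ≈ 718.77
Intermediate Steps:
u = 76
N(T) = -4*(5 + T)/(2 + T) (N(T) = -4*(T + 5)/(2 + T) = -4*(5 + T)/(2 + T))
(u - 222)*N(11) = (76 - 222)*(4*(-5 - 1*11)/(2 + 11)) = -584*(-5 - 11)/13 = -584*(-16)/13 = -146*(-64/13) = 9344/13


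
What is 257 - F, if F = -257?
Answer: 514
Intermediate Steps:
257 - F = 257 - 1*(-257) = 257 + 257 = 514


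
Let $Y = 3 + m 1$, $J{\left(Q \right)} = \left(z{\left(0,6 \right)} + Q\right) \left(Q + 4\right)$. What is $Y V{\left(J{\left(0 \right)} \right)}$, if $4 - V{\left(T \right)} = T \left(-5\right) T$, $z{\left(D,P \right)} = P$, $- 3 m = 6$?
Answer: $2884$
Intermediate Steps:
$m = -2$ ($m = \left(- \frac{1}{3}\right) 6 = -2$)
$J{\left(Q \right)} = \left(4 + Q\right) \left(6 + Q\right)$ ($J{\left(Q \right)} = \left(6 + Q\right) \left(Q + 4\right) = \left(6 + Q\right) \left(4 + Q\right) = \left(4 + Q\right) \left(6 + Q\right)$)
$V{\left(T \right)} = 4 + 5 T^{2}$ ($V{\left(T \right)} = 4 - T \left(-5\right) T = 4 - - 5 T T = 4 - - 5 T^{2} = 4 + 5 T^{2}$)
$Y = 1$ ($Y = 3 - 2 = 1$)
$Y V{\left(J{\left(0 \right)} \right)} = 1 \left(4 + 5 \left(24 + 0^{2} + 10 \cdot 0\right)^{2}\right) = 1 \left(4 + 5 \left(24 + 0 + 0\right)^{2}\right) = 1 \left(4 + 5 \cdot 24^{2}\right) = 1 \left(4 + 5 \cdot 576\right) = 1 \left(4 + 2880\right) = 1 \cdot 2884 = 2884$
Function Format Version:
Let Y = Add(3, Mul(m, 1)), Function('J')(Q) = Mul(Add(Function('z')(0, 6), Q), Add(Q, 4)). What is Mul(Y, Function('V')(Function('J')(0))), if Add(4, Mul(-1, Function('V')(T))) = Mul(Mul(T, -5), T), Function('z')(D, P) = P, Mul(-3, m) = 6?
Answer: 2884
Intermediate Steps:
m = -2 (m = Mul(Rational(-1, 3), 6) = -2)
Function('J')(Q) = Mul(Add(4, Q), Add(6, Q)) (Function('J')(Q) = Mul(Add(6, Q), Add(Q, 4)) = Mul(Add(6, Q), Add(4, Q)) = Mul(Add(4, Q), Add(6, Q)))
Function('V')(T) = Add(4, Mul(5, Pow(T, 2))) (Function('V')(T) = Add(4, Mul(-1, Mul(Mul(T, -5), T))) = Add(4, Mul(-1, Mul(Mul(-5, T), T))) = Add(4, Mul(-1, Mul(-5, Pow(T, 2)))) = Add(4, Mul(5, Pow(T, 2))))
Y = 1 (Y = Add(3, Mul(-2, 1)) = Add(3, -2) = 1)
Mul(Y, Function('V')(Function('J')(0))) = Mul(1, Add(4, Mul(5, Pow(Add(24, Pow(0, 2), Mul(10, 0)), 2)))) = Mul(1, Add(4, Mul(5, Pow(Add(24, 0, 0), 2)))) = Mul(1, Add(4, Mul(5, Pow(24, 2)))) = Mul(1, Add(4, Mul(5, 576))) = Mul(1, Add(4, 2880)) = Mul(1, 2884) = 2884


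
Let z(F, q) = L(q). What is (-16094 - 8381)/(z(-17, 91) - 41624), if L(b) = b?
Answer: 24475/41533 ≈ 0.58929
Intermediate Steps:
z(F, q) = q
(-16094 - 8381)/(z(-17, 91) - 41624) = (-16094 - 8381)/(91 - 41624) = -24475/(-41533) = -24475*(-1/41533) = 24475/41533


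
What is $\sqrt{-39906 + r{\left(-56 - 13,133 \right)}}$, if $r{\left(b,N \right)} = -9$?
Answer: $3 i \sqrt{4435} \approx 199.79 i$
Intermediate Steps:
$\sqrt{-39906 + r{\left(-56 - 13,133 \right)}} = \sqrt{-39906 - 9} = \sqrt{-39915} = 3 i \sqrt{4435}$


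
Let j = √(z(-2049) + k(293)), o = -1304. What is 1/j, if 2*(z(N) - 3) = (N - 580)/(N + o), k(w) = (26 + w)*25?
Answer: √358791768482/53503097 ≈ 0.011195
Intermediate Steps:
k(w) = 650 + 25*w
z(N) = 3 + (-580 + N)/(2*(-1304 + N)) (z(N) = 3 + ((N - 580)/(N - 1304))/2 = 3 + ((-580 + N)/(-1304 + N))/2 = 3 + (-580 + N)/(2*(-1304 + N)))
j = √358791768482/6706 (j = √((-8404 + 7*(-2049))/(2*(-1304 - 2049)) + (650 + 25*293)) = √((½)*(-8404 - 14343)/(-3353) + (650 + 7325)) = √((½)*(-1/3353)*(-22747) + 7975) = √(22747/6706 + 7975) = √(53503097/6706) = √358791768482/6706 ≈ 89.322)
1/j = 1/(√358791768482/6706) = √358791768482/53503097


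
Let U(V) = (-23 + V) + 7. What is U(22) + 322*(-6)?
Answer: -1926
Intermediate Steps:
U(V) = -16 + V
U(22) + 322*(-6) = (-16 + 22) + 322*(-6) = 6 - 1932 = -1926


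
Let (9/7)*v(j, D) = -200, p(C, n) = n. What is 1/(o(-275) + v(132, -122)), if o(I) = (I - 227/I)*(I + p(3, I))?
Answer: 9/1355764 ≈ 6.6383e-6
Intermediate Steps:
v(j, D) = -1400/9 (v(j, D) = (7/9)*(-200) = -1400/9)
o(I) = 2*I*(I - 227/I) (o(I) = (I - 227/I)*(I + I) = (I - 227/I)*(2*I) = 2*I*(I - 227/I))
1/(o(-275) + v(132, -122)) = 1/((-454 + 2*(-275)**2) - 1400/9) = 1/((-454 + 2*75625) - 1400/9) = 1/((-454 + 151250) - 1400/9) = 1/(150796 - 1400/9) = 1/(1355764/9) = 9/1355764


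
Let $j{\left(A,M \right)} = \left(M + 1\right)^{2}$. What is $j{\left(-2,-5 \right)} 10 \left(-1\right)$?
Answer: $-160$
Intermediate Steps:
$j{\left(A,M \right)} = \left(1 + M\right)^{2}$
$j{\left(-2,-5 \right)} 10 \left(-1\right) = \left(1 - 5\right)^{2} \cdot 10 \left(-1\right) = \left(-4\right)^{2} \cdot 10 \left(-1\right) = 16 \cdot 10 \left(-1\right) = 160 \left(-1\right) = -160$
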